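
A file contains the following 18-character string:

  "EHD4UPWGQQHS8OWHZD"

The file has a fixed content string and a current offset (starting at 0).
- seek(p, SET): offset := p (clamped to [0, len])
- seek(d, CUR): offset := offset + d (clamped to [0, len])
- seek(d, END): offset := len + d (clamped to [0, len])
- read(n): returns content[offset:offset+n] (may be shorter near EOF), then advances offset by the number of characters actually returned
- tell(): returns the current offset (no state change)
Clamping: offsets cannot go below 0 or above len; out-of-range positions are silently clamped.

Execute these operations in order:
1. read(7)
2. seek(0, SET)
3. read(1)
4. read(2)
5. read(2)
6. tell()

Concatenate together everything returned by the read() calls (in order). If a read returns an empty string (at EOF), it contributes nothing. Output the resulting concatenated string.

After 1 (read(7)): returned 'EHD4UPW', offset=7
After 2 (seek(0, SET)): offset=0
After 3 (read(1)): returned 'E', offset=1
After 4 (read(2)): returned 'HD', offset=3
After 5 (read(2)): returned '4U', offset=5
After 6 (tell()): offset=5

Answer: EHD4UPWEHD4U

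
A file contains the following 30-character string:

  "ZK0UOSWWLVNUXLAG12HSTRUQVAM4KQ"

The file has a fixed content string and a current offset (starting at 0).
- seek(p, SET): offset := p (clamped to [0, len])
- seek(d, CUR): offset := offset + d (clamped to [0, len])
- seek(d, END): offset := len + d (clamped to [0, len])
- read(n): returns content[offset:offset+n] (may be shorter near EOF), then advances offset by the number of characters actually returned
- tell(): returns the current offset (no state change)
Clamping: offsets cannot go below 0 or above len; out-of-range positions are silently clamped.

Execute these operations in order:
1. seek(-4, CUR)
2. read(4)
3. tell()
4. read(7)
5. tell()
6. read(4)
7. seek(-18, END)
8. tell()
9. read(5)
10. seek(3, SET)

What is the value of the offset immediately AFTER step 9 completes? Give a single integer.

After 1 (seek(-4, CUR)): offset=0
After 2 (read(4)): returned 'ZK0U', offset=4
After 3 (tell()): offset=4
After 4 (read(7)): returned 'OSWWLVN', offset=11
After 5 (tell()): offset=11
After 6 (read(4)): returned 'UXLA', offset=15
After 7 (seek(-18, END)): offset=12
After 8 (tell()): offset=12
After 9 (read(5)): returned 'XLAG1', offset=17

Answer: 17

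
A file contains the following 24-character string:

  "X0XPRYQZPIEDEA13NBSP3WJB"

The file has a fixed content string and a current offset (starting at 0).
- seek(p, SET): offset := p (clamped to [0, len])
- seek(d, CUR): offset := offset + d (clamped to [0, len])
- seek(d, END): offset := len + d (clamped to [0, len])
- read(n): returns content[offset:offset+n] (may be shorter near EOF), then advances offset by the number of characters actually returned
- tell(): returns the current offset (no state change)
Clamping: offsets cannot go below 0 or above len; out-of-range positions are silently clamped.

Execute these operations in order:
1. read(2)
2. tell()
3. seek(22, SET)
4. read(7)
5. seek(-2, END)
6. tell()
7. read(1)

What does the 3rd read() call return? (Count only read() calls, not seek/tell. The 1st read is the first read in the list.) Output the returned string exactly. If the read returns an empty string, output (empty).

Answer: J

Derivation:
After 1 (read(2)): returned 'X0', offset=2
After 2 (tell()): offset=2
After 3 (seek(22, SET)): offset=22
After 4 (read(7)): returned 'JB', offset=24
After 5 (seek(-2, END)): offset=22
After 6 (tell()): offset=22
After 7 (read(1)): returned 'J', offset=23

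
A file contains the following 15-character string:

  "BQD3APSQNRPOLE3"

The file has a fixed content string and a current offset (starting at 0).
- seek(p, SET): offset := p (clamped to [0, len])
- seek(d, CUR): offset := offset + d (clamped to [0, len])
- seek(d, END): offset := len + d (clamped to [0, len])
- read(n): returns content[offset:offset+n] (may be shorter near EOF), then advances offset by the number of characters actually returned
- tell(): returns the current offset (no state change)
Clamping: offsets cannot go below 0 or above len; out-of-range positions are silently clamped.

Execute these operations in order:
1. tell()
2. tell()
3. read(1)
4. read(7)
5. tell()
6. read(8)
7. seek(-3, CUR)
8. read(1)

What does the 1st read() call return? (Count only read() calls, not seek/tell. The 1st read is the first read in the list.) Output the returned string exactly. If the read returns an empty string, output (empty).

After 1 (tell()): offset=0
After 2 (tell()): offset=0
After 3 (read(1)): returned 'B', offset=1
After 4 (read(7)): returned 'QD3APSQ', offset=8
After 5 (tell()): offset=8
After 6 (read(8)): returned 'NRPOLE3', offset=15
After 7 (seek(-3, CUR)): offset=12
After 8 (read(1)): returned 'L', offset=13

Answer: B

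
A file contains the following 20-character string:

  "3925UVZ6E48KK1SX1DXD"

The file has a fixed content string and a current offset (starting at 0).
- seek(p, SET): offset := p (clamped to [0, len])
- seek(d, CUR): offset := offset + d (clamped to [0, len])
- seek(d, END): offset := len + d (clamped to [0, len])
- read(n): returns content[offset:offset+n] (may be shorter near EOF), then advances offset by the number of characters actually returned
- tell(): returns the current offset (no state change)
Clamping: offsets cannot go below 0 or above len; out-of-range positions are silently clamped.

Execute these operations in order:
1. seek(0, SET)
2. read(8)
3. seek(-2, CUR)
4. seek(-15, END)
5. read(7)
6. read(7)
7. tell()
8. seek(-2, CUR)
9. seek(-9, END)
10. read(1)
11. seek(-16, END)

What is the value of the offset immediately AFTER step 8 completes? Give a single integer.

After 1 (seek(0, SET)): offset=0
After 2 (read(8)): returned '3925UVZ6', offset=8
After 3 (seek(-2, CUR)): offset=6
After 4 (seek(-15, END)): offset=5
After 5 (read(7)): returned 'VZ6E48K', offset=12
After 6 (read(7)): returned 'K1SX1DX', offset=19
After 7 (tell()): offset=19
After 8 (seek(-2, CUR)): offset=17

Answer: 17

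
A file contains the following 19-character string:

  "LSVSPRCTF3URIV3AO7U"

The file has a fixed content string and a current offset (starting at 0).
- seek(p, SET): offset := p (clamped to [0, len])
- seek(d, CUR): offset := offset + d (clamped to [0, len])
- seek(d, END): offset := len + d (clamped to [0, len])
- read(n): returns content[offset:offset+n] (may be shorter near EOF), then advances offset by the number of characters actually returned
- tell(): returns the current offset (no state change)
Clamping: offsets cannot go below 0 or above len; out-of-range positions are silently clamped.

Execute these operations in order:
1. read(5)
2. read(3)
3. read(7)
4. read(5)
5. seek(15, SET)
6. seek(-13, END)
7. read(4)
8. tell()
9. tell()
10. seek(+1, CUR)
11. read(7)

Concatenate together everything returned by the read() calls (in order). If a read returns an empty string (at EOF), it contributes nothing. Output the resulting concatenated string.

After 1 (read(5)): returned 'LSVSP', offset=5
After 2 (read(3)): returned 'RCT', offset=8
After 3 (read(7)): returned 'F3URIV3', offset=15
After 4 (read(5)): returned 'AO7U', offset=19
After 5 (seek(15, SET)): offset=15
After 6 (seek(-13, END)): offset=6
After 7 (read(4)): returned 'CTF3', offset=10
After 8 (tell()): offset=10
After 9 (tell()): offset=10
After 10 (seek(+1, CUR)): offset=11
After 11 (read(7)): returned 'RIV3AO7', offset=18

Answer: LSVSPRCTF3URIV3AO7UCTF3RIV3AO7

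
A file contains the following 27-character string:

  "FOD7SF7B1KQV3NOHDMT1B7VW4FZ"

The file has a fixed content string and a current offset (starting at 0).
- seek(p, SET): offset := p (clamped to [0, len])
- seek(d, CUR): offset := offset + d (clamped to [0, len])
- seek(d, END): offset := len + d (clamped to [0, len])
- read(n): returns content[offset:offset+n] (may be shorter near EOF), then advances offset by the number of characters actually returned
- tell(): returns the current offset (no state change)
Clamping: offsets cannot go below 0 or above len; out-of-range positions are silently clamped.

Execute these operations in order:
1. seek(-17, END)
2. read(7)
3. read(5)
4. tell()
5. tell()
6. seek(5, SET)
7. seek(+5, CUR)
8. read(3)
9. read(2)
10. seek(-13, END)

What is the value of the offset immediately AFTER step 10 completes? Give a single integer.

Answer: 14

Derivation:
After 1 (seek(-17, END)): offset=10
After 2 (read(7)): returned 'QV3NOHD', offset=17
After 3 (read(5)): returned 'MT1B7', offset=22
After 4 (tell()): offset=22
After 5 (tell()): offset=22
After 6 (seek(5, SET)): offset=5
After 7 (seek(+5, CUR)): offset=10
After 8 (read(3)): returned 'QV3', offset=13
After 9 (read(2)): returned 'NO', offset=15
After 10 (seek(-13, END)): offset=14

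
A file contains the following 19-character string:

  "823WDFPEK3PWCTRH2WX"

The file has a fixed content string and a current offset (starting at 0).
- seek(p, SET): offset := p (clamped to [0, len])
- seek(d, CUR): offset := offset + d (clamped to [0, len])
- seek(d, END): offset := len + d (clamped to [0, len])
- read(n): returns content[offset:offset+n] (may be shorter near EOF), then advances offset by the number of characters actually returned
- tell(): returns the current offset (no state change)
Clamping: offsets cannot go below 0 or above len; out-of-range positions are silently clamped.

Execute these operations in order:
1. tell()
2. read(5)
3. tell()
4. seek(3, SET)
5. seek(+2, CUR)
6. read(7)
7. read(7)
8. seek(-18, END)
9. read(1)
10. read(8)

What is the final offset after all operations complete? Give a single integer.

After 1 (tell()): offset=0
After 2 (read(5)): returned '823WD', offset=5
After 3 (tell()): offset=5
After 4 (seek(3, SET)): offset=3
After 5 (seek(+2, CUR)): offset=5
After 6 (read(7)): returned 'FPEK3PW', offset=12
After 7 (read(7)): returned 'CTRH2WX', offset=19
After 8 (seek(-18, END)): offset=1
After 9 (read(1)): returned '2', offset=2
After 10 (read(8)): returned '3WDFPEK3', offset=10

Answer: 10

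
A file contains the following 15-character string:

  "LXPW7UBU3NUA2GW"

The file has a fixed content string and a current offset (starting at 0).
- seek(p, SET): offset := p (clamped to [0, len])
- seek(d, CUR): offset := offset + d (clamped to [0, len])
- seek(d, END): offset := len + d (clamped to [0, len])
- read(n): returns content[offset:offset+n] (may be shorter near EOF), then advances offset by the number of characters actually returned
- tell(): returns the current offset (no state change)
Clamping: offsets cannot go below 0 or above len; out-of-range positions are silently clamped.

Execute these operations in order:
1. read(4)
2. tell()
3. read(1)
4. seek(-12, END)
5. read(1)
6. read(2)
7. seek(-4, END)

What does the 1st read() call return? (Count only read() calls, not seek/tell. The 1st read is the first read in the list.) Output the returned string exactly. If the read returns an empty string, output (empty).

Answer: LXPW

Derivation:
After 1 (read(4)): returned 'LXPW', offset=4
After 2 (tell()): offset=4
After 3 (read(1)): returned '7', offset=5
After 4 (seek(-12, END)): offset=3
After 5 (read(1)): returned 'W', offset=4
After 6 (read(2)): returned '7U', offset=6
After 7 (seek(-4, END)): offset=11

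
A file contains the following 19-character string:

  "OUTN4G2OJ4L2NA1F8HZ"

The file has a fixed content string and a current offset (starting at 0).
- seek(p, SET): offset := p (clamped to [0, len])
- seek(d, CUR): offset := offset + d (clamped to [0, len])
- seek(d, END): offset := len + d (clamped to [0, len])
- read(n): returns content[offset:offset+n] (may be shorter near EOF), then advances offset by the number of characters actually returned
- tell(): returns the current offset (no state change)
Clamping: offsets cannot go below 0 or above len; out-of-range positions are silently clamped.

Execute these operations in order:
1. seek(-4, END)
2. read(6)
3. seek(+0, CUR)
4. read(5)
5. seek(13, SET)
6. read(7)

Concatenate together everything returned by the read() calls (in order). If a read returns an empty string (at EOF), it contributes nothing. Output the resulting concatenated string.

After 1 (seek(-4, END)): offset=15
After 2 (read(6)): returned 'F8HZ', offset=19
After 3 (seek(+0, CUR)): offset=19
After 4 (read(5)): returned '', offset=19
After 5 (seek(13, SET)): offset=13
After 6 (read(7)): returned 'A1F8HZ', offset=19

Answer: F8HZA1F8HZ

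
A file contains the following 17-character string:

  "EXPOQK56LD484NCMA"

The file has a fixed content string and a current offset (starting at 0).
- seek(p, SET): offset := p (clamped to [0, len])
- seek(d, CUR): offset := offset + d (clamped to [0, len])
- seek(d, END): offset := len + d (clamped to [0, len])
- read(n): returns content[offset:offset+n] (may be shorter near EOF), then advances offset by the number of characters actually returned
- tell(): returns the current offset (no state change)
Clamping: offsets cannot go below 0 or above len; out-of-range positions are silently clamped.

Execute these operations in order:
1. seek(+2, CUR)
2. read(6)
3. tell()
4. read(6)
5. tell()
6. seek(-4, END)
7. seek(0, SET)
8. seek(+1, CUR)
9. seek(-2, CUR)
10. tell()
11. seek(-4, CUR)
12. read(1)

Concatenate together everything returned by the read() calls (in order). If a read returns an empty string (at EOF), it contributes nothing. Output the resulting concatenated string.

Answer: POQK56LD484NE

Derivation:
After 1 (seek(+2, CUR)): offset=2
After 2 (read(6)): returned 'POQK56', offset=8
After 3 (tell()): offset=8
After 4 (read(6)): returned 'LD484N', offset=14
After 5 (tell()): offset=14
After 6 (seek(-4, END)): offset=13
After 7 (seek(0, SET)): offset=0
After 8 (seek(+1, CUR)): offset=1
After 9 (seek(-2, CUR)): offset=0
After 10 (tell()): offset=0
After 11 (seek(-4, CUR)): offset=0
After 12 (read(1)): returned 'E', offset=1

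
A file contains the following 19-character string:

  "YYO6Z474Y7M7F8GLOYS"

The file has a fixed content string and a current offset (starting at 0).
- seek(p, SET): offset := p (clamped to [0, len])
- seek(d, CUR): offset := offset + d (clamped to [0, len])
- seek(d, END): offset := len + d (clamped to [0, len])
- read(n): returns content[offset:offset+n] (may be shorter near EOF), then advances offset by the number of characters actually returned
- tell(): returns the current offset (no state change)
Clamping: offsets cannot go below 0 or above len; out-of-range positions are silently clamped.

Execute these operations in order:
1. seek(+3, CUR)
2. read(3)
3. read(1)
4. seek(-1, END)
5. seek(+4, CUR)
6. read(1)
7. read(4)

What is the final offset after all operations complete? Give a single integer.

Answer: 19

Derivation:
After 1 (seek(+3, CUR)): offset=3
After 2 (read(3)): returned '6Z4', offset=6
After 3 (read(1)): returned '7', offset=7
After 4 (seek(-1, END)): offset=18
After 5 (seek(+4, CUR)): offset=19
After 6 (read(1)): returned '', offset=19
After 7 (read(4)): returned '', offset=19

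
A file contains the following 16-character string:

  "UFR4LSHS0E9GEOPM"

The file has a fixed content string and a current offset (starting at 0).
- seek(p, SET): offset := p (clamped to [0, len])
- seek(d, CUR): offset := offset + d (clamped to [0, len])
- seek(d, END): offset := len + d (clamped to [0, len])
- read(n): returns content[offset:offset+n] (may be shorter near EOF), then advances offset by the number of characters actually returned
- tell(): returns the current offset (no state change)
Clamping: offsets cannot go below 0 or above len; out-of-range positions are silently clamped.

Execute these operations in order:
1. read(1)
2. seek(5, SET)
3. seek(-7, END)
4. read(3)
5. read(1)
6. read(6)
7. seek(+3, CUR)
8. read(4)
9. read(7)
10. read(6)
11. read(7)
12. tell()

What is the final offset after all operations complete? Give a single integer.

After 1 (read(1)): returned 'U', offset=1
After 2 (seek(5, SET)): offset=5
After 3 (seek(-7, END)): offset=9
After 4 (read(3)): returned 'E9G', offset=12
After 5 (read(1)): returned 'E', offset=13
After 6 (read(6)): returned 'OPM', offset=16
After 7 (seek(+3, CUR)): offset=16
After 8 (read(4)): returned '', offset=16
After 9 (read(7)): returned '', offset=16
After 10 (read(6)): returned '', offset=16
After 11 (read(7)): returned '', offset=16
After 12 (tell()): offset=16

Answer: 16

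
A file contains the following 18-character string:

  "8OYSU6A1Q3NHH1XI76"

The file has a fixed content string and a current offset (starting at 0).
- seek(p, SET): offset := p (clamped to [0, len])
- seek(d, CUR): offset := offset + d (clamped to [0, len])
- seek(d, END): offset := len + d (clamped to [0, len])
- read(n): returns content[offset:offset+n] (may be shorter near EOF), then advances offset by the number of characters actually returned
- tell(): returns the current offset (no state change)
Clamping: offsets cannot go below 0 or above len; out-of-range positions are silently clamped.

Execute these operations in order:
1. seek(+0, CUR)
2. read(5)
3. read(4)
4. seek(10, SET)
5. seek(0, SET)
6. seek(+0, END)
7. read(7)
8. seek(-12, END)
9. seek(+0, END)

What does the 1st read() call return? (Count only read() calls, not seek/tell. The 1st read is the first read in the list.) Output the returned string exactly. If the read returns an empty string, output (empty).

After 1 (seek(+0, CUR)): offset=0
After 2 (read(5)): returned '8OYSU', offset=5
After 3 (read(4)): returned '6A1Q', offset=9
After 4 (seek(10, SET)): offset=10
After 5 (seek(0, SET)): offset=0
After 6 (seek(+0, END)): offset=18
After 7 (read(7)): returned '', offset=18
After 8 (seek(-12, END)): offset=6
After 9 (seek(+0, END)): offset=18

Answer: 8OYSU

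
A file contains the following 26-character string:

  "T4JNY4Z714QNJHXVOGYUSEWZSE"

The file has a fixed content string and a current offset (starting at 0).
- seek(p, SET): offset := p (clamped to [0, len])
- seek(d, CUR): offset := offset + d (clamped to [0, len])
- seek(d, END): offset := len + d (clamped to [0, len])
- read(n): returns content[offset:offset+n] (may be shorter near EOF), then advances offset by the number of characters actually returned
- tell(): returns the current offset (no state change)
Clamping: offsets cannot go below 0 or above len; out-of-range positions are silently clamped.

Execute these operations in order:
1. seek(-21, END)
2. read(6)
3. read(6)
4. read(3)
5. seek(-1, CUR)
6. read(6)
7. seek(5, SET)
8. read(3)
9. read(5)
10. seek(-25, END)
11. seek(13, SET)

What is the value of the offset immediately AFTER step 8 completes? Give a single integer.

After 1 (seek(-21, END)): offset=5
After 2 (read(6)): returned '4Z714Q', offset=11
After 3 (read(6)): returned 'NJHXVO', offset=17
After 4 (read(3)): returned 'GYU', offset=20
After 5 (seek(-1, CUR)): offset=19
After 6 (read(6)): returned 'USEWZS', offset=25
After 7 (seek(5, SET)): offset=5
After 8 (read(3)): returned '4Z7', offset=8

Answer: 8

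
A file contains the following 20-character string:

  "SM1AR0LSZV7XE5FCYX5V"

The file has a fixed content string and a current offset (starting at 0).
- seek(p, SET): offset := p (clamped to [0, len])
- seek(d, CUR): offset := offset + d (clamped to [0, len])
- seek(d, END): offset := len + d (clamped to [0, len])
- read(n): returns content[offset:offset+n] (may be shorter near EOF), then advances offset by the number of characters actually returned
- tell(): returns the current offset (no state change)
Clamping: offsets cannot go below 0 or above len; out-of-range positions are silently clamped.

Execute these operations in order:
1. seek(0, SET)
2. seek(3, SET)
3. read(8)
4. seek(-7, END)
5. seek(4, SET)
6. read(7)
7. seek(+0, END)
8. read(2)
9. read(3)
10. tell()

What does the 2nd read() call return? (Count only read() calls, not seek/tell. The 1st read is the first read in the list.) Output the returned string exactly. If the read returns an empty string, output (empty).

Answer: R0LSZV7

Derivation:
After 1 (seek(0, SET)): offset=0
After 2 (seek(3, SET)): offset=3
After 3 (read(8)): returned 'AR0LSZV7', offset=11
After 4 (seek(-7, END)): offset=13
After 5 (seek(4, SET)): offset=4
After 6 (read(7)): returned 'R0LSZV7', offset=11
After 7 (seek(+0, END)): offset=20
After 8 (read(2)): returned '', offset=20
After 9 (read(3)): returned '', offset=20
After 10 (tell()): offset=20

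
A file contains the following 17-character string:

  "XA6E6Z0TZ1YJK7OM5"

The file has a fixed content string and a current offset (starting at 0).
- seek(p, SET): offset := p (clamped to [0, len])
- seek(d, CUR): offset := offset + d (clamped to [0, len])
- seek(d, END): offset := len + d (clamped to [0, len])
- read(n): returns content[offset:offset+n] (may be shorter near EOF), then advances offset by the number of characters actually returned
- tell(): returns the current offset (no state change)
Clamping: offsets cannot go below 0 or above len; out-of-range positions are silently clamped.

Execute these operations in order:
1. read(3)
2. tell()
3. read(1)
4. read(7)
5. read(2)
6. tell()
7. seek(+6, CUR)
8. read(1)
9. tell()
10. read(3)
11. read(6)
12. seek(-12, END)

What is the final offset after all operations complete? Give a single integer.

After 1 (read(3)): returned 'XA6', offset=3
After 2 (tell()): offset=3
After 3 (read(1)): returned 'E', offset=4
After 4 (read(7)): returned '6Z0TZ1Y', offset=11
After 5 (read(2)): returned 'JK', offset=13
After 6 (tell()): offset=13
After 7 (seek(+6, CUR)): offset=17
After 8 (read(1)): returned '', offset=17
After 9 (tell()): offset=17
After 10 (read(3)): returned '', offset=17
After 11 (read(6)): returned '', offset=17
After 12 (seek(-12, END)): offset=5

Answer: 5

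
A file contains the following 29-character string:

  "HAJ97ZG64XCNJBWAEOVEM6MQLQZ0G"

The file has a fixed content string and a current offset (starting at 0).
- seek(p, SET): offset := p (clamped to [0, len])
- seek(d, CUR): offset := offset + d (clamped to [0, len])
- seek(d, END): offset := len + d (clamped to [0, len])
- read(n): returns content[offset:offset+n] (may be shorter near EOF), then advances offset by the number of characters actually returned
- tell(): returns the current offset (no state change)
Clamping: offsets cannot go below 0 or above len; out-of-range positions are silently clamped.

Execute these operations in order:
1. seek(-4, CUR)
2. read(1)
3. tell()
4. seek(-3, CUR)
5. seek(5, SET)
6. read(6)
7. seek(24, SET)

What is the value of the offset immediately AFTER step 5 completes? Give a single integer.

After 1 (seek(-4, CUR)): offset=0
After 2 (read(1)): returned 'H', offset=1
After 3 (tell()): offset=1
After 4 (seek(-3, CUR)): offset=0
After 5 (seek(5, SET)): offset=5

Answer: 5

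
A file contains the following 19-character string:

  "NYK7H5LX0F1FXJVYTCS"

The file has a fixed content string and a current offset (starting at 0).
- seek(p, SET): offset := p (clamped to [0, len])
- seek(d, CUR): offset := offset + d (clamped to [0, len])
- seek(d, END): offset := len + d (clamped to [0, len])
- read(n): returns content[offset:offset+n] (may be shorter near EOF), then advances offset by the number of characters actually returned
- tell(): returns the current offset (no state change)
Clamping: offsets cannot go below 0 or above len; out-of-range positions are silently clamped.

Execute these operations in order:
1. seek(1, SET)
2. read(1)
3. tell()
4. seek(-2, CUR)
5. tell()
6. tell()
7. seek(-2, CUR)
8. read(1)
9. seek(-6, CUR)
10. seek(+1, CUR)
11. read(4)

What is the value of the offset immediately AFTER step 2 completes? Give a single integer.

Answer: 2

Derivation:
After 1 (seek(1, SET)): offset=1
After 2 (read(1)): returned 'Y', offset=2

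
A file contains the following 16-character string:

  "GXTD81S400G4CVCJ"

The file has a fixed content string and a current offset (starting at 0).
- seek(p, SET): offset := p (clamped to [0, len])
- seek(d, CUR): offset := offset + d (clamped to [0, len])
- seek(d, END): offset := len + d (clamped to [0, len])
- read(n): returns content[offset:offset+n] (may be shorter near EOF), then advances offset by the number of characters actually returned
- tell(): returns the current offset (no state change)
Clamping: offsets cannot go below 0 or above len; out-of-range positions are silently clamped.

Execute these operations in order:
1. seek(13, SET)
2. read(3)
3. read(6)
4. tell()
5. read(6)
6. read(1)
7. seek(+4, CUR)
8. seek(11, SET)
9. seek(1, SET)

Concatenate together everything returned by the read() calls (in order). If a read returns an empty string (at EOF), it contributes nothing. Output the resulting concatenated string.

After 1 (seek(13, SET)): offset=13
After 2 (read(3)): returned 'VCJ', offset=16
After 3 (read(6)): returned '', offset=16
After 4 (tell()): offset=16
After 5 (read(6)): returned '', offset=16
After 6 (read(1)): returned '', offset=16
After 7 (seek(+4, CUR)): offset=16
After 8 (seek(11, SET)): offset=11
After 9 (seek(1, SET)): offset=1

Answer: VCJ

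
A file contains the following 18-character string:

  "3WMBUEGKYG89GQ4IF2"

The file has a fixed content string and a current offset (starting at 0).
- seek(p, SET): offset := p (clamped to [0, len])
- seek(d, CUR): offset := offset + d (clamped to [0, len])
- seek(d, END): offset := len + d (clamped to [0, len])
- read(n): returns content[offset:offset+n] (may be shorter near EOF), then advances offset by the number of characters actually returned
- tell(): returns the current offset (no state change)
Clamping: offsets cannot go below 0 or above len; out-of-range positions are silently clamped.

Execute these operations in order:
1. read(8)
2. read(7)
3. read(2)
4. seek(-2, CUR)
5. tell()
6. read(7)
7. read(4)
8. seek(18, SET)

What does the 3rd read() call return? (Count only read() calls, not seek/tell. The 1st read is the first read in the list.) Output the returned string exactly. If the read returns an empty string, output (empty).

After 1 (read(8)): returned '3WMBUEGK', offset=8
After 2 (read(7)): returned 'YG89GQ4', offset=15
After 3 (read(2)): returned 'IF', offset=17
After 4 (seek(-2, CUR)): offset=15
After 5 (tell()): offset=15
After 6 (read(7)): returned 'IF2', offset=18
After 7 (read(4)): returned '', offset=18
After 8 (seek(18, SET)): offset=18

Answer: IF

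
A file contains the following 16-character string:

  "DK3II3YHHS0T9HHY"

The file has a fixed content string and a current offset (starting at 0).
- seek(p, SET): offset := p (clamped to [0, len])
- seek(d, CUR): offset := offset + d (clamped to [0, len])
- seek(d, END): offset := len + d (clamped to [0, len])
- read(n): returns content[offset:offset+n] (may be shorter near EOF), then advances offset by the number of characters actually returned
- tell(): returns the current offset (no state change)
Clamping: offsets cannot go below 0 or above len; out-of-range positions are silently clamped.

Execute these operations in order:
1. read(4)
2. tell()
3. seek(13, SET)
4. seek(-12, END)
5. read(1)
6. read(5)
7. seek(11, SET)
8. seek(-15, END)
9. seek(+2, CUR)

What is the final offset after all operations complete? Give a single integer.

Answer: 3

Derivation:
After 1 (read(4)): returned 'DK3I', offset=4
After 2 (tell()): offset=4
After 3 (seek(13, SET)): offset=13
After 4 (seek(-12, END)): offset=4
After 5 (read(1)): returned 'I', offset=5
After 6 (read(5)): returned '3YHHS', offset=10
After 7 (seek(11, SET)): offset=11
After 8 (seek(-15, END)): offset=1
After 9 (seek(+2, CUR)): offset=3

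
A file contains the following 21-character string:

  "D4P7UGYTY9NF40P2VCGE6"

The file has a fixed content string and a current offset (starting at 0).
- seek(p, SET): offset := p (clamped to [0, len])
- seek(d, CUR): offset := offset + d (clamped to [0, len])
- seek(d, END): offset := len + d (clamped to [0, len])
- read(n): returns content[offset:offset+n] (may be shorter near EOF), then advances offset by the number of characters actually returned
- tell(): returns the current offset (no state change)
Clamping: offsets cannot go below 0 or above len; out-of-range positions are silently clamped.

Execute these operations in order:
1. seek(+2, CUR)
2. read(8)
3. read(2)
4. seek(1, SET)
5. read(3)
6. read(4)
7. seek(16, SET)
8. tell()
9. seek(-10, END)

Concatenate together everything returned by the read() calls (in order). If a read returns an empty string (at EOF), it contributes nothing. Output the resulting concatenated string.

Answer: P7UGYTY9NF4P7UGYT

Derivation:
After 1 (seek(+2, CUR)): offset=2
After 2 (read(8)): returned 'P7UGYTY9', offset=10
After 3 (read(2)): returned 'NF', offset=12
After 4 (seek(1, SET)): offset=1
After 5 (read(3)): returned '4P7', offset=4
After 6 (read(4)): returned 'UGYT', offset=8
After 7 (seek(16, SET)): offset=16
After 8 (tell()): offset=16
After 9 (seek(-10, END)): offset=11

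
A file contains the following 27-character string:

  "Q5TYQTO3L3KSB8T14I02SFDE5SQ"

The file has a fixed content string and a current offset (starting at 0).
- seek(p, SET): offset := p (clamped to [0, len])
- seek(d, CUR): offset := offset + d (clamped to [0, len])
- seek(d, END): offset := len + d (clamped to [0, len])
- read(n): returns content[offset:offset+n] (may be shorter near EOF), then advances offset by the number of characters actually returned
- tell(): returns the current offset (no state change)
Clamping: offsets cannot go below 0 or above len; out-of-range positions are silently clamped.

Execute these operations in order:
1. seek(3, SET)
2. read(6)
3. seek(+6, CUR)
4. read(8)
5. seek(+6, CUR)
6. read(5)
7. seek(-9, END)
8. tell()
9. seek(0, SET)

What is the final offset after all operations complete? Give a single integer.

After 1 (seek(3, SET)): offset=3
After 2 (read(6)): returned 'YQTO3L', offset=9
After 3 (seek(+6, CUR)): offset=15
After 4 (read(8)): returned '14I02SFD', offset=23
After 5 (seek(+6, CUR)): offset=27
After 6 (read(5)): returned '', offset=27
After 7 (seek(-9, END)): offset=18
After 8 (tell()): offset=18
After 9 (seek(0, SET)): offset=0

Answer: 0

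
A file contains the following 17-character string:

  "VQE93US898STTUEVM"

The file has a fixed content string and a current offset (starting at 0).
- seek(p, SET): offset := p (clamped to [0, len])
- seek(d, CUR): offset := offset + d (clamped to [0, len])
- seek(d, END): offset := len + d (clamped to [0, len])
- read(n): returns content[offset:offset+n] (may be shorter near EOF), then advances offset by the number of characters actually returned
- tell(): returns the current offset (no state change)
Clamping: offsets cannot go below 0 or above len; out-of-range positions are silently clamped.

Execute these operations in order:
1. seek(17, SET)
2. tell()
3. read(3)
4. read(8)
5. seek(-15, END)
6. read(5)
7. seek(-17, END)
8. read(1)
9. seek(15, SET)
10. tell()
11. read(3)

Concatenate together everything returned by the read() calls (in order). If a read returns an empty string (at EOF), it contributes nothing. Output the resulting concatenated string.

After 1 (seek(17, SET)): offset=17
After 2 (tell()): offset=17
After 3 (read(3)): returned '', offset=17
After 4 (read(8)): returned '', offset=17
After 5 (seek(-15, END)): offset=2
After 6 (read(5)): returned 'E93US', offset=7
After 7 (seek(-17, END)): offset=0
After 8 (read(1)): returned 'V', offset=1
After 9 (seek(15, SET)): offset=15
After 10 (tell()): offset=15
After 11 (read(3)): returned 'VM', offset=17

Answer: E93USVVM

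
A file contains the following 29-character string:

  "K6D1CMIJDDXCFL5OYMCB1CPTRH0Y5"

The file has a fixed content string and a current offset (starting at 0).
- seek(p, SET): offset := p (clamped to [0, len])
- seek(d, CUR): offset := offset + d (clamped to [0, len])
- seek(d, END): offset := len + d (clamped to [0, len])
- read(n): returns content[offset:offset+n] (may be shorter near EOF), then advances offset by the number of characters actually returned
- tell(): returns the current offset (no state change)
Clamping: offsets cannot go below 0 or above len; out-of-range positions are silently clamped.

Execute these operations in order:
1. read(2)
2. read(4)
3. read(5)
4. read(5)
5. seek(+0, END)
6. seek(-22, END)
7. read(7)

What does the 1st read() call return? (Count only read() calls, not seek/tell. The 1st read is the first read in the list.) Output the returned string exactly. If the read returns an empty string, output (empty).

After 1 (read(2)): returned 'K6', offset=2
After 2 (read(4)): returned 'D1CM', offset=6
After 3 (read(5)): returned 'IJDDX', offset=11
After 4 (read(5)): returned 'CFL5O', offset=16
After 5 (seek(+0, END)): offset=29
After 6 (seek(-22, END)): offset=7
After 7 (read(7)): returned 'JDDXCFL', offset=14

Answer: K6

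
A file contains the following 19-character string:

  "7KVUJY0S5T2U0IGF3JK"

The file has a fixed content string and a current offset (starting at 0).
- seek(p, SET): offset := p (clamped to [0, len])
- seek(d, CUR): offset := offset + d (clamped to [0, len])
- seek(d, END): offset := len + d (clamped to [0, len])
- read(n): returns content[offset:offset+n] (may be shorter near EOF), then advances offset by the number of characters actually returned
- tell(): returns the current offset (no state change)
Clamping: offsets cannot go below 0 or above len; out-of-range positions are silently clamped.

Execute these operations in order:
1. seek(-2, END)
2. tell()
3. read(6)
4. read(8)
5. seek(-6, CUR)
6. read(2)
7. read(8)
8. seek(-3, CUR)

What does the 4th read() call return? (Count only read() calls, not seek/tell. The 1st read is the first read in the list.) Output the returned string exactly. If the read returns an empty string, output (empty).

After 1 (seek(-2, END)): offset=17
After 2 (tell()): offset=17
After 3 (read(6)): returned 'JK', offset=19
After 4 (read(8)): returned '', offset=19
After 5 (seek(-6, CUR)): offset=13
After 6 (read(2)): returned 'IG', offset=15
After 7 (read(8)): returned 'F3JK', offset=19
After 8 (seek(-3, CUR)): offset=16

Answer: F3JK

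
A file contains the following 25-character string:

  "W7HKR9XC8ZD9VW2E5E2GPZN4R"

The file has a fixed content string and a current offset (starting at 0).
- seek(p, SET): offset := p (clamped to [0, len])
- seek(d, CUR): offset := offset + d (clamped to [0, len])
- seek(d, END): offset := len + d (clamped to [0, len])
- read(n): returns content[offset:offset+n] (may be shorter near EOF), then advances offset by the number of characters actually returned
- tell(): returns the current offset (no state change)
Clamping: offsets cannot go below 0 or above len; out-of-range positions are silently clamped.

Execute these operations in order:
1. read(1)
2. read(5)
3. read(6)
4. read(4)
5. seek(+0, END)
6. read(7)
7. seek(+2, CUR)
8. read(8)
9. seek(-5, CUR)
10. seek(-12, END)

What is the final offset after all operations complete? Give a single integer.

Answer: 13

Derivation:
After 1 (read(1)): returned 'W', offset=1
After 2 (read(5)): returned '7HKR9', offset=6
After 3 (read(6)): returned 'XC8ZD9', offset=12
After 4 (read(4)): returned 'VW2E', offset=16
After 5 (seek(+0, END)): offset=25
After 6 (read(7)): returned '', offset=25
After 7 (seek(+2, CUR)): offset=25
After 8 (read(8)): returned '', offset=25
After 9 (seek(-5, CUR)): offset=20
After 10 (seek(-12, END)): offset=13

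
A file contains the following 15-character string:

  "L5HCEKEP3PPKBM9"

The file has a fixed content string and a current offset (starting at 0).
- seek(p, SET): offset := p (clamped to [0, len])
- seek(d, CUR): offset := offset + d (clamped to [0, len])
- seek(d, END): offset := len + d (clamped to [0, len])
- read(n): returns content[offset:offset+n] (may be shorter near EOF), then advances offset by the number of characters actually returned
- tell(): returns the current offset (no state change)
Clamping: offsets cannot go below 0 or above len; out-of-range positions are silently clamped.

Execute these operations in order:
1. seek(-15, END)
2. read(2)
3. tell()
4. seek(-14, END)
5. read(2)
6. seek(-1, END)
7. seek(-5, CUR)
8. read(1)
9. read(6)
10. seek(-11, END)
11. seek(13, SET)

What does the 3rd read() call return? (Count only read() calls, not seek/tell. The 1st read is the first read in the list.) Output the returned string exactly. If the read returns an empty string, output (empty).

Answer: P

Derivation:
After 1 (seek(-15, END)): offset=0
After 2 (read(2)): returned 'L5', offset=2
After 3 (tell()): offset=2
After 4 (seek(-14, END)): offset=1
After 5 (read(2)): returned '5H', offset=3
After 6 (seek(-1, END)): offset=14
After 7 (seek(-5, CUR)): offset=9
After 8 (read(1)): returned 'P', offset=10
After 9 (read(6)): returned 'PKBM9', offset=15
After 10 (seek(-11, END)): offset=4
After 11 (seek(13, SET)): offset=13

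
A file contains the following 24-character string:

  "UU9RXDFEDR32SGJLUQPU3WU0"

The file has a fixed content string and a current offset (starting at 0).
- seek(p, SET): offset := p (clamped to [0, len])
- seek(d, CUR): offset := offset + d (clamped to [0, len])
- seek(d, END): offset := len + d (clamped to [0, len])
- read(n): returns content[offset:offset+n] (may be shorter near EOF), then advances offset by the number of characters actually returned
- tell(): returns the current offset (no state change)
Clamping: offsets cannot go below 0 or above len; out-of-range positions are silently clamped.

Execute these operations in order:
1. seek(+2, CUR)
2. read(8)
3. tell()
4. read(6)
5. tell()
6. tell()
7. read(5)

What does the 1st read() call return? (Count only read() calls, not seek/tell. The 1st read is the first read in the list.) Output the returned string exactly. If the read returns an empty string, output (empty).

After 1 (seek(+2, CUR)): offset=2
After 2 (read(8)): returned '9RXDFEDR', offset=10
After 3 (tell()): offset=10
After 4 (read(6)): returned '32SGJL', offset=16
After 5 (tell()): offset=16
After 6 (tell()): offset=16
After 7 (read(5)): returned 'UQPU3', offset=21

Answer: 9RXDFEDR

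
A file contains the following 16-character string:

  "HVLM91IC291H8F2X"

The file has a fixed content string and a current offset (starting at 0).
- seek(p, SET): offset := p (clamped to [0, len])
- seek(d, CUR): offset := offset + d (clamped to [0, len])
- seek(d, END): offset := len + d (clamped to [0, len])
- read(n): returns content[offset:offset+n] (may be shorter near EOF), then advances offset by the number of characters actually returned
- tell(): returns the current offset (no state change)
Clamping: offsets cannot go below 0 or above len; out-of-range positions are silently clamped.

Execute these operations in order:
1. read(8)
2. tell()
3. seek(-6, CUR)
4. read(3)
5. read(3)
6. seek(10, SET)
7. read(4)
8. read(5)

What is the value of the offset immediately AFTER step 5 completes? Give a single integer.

Answer: 8

Derivation:
After 1 (read(8)): returned 'HVLM91IC', offset=8
After 2 (tell()): offset=8
After 3 (seek(-6, CUR)): offset=2
After 4 (read(3)): returned 'LM9', offset=5
After 5 (read(3)): returned '1IC', offset=8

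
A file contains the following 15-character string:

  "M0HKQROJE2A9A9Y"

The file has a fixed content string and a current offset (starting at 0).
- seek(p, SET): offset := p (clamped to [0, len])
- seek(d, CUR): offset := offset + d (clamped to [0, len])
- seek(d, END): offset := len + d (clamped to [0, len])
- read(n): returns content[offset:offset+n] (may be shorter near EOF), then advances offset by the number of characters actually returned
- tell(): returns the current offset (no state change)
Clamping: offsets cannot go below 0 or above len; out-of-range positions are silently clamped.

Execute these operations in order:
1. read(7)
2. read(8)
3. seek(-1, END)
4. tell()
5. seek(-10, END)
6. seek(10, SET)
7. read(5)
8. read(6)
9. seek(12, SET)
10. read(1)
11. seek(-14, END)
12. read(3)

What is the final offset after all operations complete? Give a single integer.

After 1 (read(7)): returned 'M0HKQRO', offset=7
After 2 (read(8)): returned 'JE2A9A9Y', offset=15
After 3 (seek(-1, END)): offset=14
After 4 (tell()): offset=14
After 5 (seek(-10, END)): offset=5
After 6 (seek(10, SET)): offset=10
After 7 (read(5)): returned 'A9A9Y', offset=15
After 8 (read(6)): returned '', offset=15
After 9 (seek(12, SET)): offset=12
After 10 (read(1)): returned 'A', offset=13
After 11 (seek(-14, END)): offset=1
After 12 (read(3)): returned '0HK', offset=4

Answer: 4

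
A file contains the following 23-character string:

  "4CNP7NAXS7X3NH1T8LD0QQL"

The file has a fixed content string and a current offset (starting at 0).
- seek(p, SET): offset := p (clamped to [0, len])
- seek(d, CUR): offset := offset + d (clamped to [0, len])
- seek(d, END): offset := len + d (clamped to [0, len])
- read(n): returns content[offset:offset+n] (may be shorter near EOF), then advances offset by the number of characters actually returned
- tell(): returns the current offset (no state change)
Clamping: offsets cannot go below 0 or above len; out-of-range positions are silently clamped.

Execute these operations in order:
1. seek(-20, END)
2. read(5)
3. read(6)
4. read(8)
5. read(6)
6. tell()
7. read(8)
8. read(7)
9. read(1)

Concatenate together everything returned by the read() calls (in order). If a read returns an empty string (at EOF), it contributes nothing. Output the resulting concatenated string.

Answer: P7NAXS7X3NH1T8LD0QQL

Derivation:
After 1 (seek(-20, END)): offset=3
After 2 (read(5)): returned 'P7NAX', offset=8
After 3 (read(6)): returned 'S7X3NH', offset=14
After 4 (read(8)): returned '1T8LD0QQ', offset=22
After 5 (read(6)): returned 'L', offset=23
After 6 (tell()): offset=23
After 7 (read(8)): returned '', offset=23
After 8 (read(7)): returned '', offset=23
After 9 (read(1)): returned '', offset=23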